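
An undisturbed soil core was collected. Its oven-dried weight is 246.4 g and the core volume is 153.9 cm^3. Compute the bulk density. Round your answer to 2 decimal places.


Step 1: Identify the formula: BD = dry mass / volume
Step 2: Substitute values: BD = 246.4 / 153.9
Step 3: BD = 1.6 g/cm^3

1.6


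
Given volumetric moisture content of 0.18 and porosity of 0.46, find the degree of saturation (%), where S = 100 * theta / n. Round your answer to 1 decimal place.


Step 1: S = 100 * theta_v / n
Step 2: S = 100 * 0.18 / 0.46
Step 3: S = 39.1%

39.1


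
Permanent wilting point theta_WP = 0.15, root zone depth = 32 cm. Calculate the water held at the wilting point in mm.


Step 1: Water (mm) = theta_WP * depth * 10
Step 2: Water = 0.15 * 32 * 10
Step 3: Water = 48.0 mm

48.0


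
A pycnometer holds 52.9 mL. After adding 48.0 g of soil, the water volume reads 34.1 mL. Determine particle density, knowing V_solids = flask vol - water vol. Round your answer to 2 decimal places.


Step 1: Volume of solids = flask volume - water volume with soil
Step 2: V_solids = 52.9 - 34.1 = 18.8 mL
Step 3: Particle density = mass / V_solids = 48.0 / 18.8 = 2.55 g/cm^3

2.55


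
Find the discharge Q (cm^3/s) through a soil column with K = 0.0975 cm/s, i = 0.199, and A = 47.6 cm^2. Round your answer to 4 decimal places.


Step 1: Apply Darcy's law: Q = K * i * A
Step 2: Q = 0.0975 * 0.199 * 47.6
Step 3: Q = 0.9236 cm^3/s

0.9236


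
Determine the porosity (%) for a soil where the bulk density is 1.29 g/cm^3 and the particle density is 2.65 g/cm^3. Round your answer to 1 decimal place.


Step 1: Formula: n = 100 * (1 - BD / PD)
Step 2: n = 100 * (1 - 1.29 / 2.65)
Step 3: n = 100 * (1 - 0.48679)
Step 4: n = 51.3%

51.3


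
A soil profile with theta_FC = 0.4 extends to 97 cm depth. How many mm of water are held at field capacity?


Step 1: Water (mm) = theta_FC * depth (cm) * 10
Step 2: Water = 0.4 * 97 * 10
Step 3: Water = 388.0 mm

388.0


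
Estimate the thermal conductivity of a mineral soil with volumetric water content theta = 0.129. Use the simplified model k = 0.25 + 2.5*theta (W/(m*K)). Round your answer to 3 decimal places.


Step 1: k = 0.25 + 2.5 * theta
Step 2: k = 0.25 + 2.5 * 0.129
Step 3: k = 0.25 + 0.323
Step 4: k = 0.573 W/(m*K)

0.573


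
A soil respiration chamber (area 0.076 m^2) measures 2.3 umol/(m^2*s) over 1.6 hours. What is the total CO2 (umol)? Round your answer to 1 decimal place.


Step 1: Convert time to seconds: 1.6 hr * 3600 = 5760.0 s
Step 2: Total = flux * area * time_s
Step 3: Total = 2.3 * 0.076 * 5760.0
Step 4: Total = 1006.8 umol

1006.8


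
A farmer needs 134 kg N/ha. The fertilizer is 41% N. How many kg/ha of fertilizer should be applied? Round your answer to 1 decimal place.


Step 1: Fertilizer rate = target N / (N content / 100)
Step 2: Rate = 134 / (41 / 100)
Step 3: Rate = 134 / 0.41
Step 4: Rate = 326.8 kg/ha

326.8


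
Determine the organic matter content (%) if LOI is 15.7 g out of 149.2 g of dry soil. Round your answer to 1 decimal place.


Step 1: OM% = 100 * LOI / sample mass
Step 2: OM = 100 * 15.7 / 149.2
Step 3: OM = 10.5%

10.5


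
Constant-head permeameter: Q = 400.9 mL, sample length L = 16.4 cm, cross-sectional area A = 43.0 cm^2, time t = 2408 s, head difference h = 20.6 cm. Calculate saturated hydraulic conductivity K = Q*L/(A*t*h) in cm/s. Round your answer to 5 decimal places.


Step 1: K = Q * L / (A * t * h)
Step 2: Numerator = 400.9 * 16.4 = 6574.76
Step 3: Denominator = 43.0 * 2408 * 20.6 = 2133006.4
Step 4: K = 6574.76 / 2133006.4 = 0.00308 cm/s

0.00308


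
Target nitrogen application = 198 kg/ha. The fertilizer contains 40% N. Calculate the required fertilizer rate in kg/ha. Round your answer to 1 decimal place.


Step 1: Fertilizer rate = target N / (N content / 100)
Step 2: Rate = 198 / (40 / 100)
Step 3: Rate = 198 / 0.4
Step 4: Rate = 495.0 kg/ha

495.0


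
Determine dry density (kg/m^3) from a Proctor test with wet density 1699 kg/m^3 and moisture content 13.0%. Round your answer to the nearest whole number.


Step 1: Dry density = wet density / (1 + w/100)
Step 2: Dry density = 1699 / (1 + 13.0/100)
Step 3: Dry density = 1699 / 1.13
Step 4: Dry density = 1504 kg/m^3

1504


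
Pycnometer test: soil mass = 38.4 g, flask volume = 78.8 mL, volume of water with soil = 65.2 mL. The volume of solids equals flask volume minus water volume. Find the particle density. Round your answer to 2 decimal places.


Step 1: Volume of solids = flask volume - water volume with soil
Step 2: V_solids = 78.8 - 65.2 = 13.6 mL
Step 3: Particle density = mass / V_solids = 38.4 / 13.6 = 2.82 g/cm^3

2.82


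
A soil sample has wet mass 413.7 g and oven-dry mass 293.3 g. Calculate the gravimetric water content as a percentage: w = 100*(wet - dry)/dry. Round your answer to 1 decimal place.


Step 1: Water mass = wet - dry = 413.7 - 293.3 = 120.4 g
Step 2: w = 100 * water mass / dry mass
Step 3: w = 100 * 120.4 / 293.3 = 41.1%

41.1


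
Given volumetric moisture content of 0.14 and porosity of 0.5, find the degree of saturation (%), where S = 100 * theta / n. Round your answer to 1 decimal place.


Step 1: S = 100 * theta_v / n
Step 2: S = 100 * 0.14 / 0.5
Step 3: S = 28.0%

28.0


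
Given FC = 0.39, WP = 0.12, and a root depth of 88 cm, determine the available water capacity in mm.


Step 1: Available water = (FC - WP) * depth * 10
Step 2: AW = (0.39 - 0.12) * 88 * 10
Step 3: AW = 0.27 * 88 * 10
Step 4: AW = 237.6 mm

237.6


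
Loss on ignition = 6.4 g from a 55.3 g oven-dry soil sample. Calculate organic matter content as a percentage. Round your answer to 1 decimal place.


Step 1: OM% = 100 * LOI / sample mass
Step 2: OM = 100 * 6.4 / 55.3
Step 3: OM = 11.6%

11.6


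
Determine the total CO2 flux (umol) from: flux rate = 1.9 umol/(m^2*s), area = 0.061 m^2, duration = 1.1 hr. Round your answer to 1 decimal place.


Step 1: Convert time to seconds: 1.1 hr * 3600 = 3960.0 s
Step 2: Total = flux * area * time_s
Step 3: Total = 1.9 * 0.061 * 3960.0
Step 4: Total = 459.0 umol

459.0


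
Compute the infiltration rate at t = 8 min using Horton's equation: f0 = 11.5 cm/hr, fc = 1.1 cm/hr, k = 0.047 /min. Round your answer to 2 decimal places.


Step 1: f = fc + (f0 - fc) * exp(-k * t)
Step 2: exp(-0.047 * 8) = 0.686602
Step 3: f = 1.1 + (11.5 - 1.1) * 0.686602
Step 4: f = 1.1 + 10.4 * 0.686602
Step 5: f = 8.24 cm/hr

8.24


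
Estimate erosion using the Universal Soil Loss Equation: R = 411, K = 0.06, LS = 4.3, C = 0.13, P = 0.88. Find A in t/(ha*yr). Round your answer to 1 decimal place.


Step 1: A = R * K * LS * C * P
Step 2: R * K = 411 * 0.06 = 24.66
Step 3: (R*K) * LS = 24.66 * 4.3 = 106.038
Step 4: * C * P = 106.038 * 0.13 * 0.88 = 12.1
Step 5: A = 12.1 t/(ha*yr)

12.1


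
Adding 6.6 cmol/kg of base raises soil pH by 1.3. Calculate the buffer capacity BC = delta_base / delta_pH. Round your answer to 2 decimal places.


Step 1: BC = change in base / change in pH
Step 2: BC = 6.6 / 1.3
Step 3: BC = 5.08 cmol/(kg*pH unit)

5.08


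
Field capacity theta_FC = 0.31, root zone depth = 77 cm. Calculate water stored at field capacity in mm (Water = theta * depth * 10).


Step 1: Water (mm) = theta_FC * depth (cm) * 10
Step 2: Water = 0.31 * 77 * 10
Step 3: Water = 238.7 mm

238.7


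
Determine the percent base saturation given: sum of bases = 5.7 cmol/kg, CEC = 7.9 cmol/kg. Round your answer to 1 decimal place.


Step 1: BS = 100 * (sum of bases) / CEC
Step 2: BS = 100 * 5.7 / 7.9
Step 3: BS = 72.2%

72.2


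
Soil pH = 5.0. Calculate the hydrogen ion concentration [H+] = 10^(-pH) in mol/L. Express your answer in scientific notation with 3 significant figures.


Step 1: [H+] = 10^(-pH)
Step 2: [H+] = 10^(-5.0)
Step 3: [H+] = 1.00e-05 mol/L

1.00e-05


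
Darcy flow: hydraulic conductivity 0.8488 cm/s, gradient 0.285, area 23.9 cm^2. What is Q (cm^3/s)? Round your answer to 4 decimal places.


Step 1: Apply Darcy's law: Q = K * i * A
Step 2: Q = 0.8488 * 0.285 * 23.9
Step 3: Q = 5.7816 cm^3/s

5.7816


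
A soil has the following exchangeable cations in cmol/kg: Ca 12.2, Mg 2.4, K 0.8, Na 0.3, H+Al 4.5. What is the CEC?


Step 1: CEC = Ca + Mg + K + Na + (H+Al)
Step 2: CEC = 12.2 + 2.4 + 0.8 + 0.3 + 4.5
Step 3: CEC = 20.2 cmol/kg

20.2


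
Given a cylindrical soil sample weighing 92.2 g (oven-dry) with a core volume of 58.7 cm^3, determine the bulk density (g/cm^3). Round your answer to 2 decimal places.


Step 1: Identify the formula: BD = dry mass / volume
Step 2: Substitute values: BD = 92.2 / 58.7
Step 3: BD = 1.57 g/cm^3

1.57


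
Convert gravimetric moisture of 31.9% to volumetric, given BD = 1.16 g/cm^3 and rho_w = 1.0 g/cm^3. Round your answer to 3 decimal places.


Step 1: theta = (w / 100) * BD / rho_w
Step 2: theta = (31.9 / 100) * 1.16 / 1.0
Step 3: theta = 0.319 * 1.16
Step 4: theta = 0.37

0.37


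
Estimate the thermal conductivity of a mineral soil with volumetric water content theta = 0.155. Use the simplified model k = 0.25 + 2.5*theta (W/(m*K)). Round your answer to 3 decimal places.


Step 1: k = 0.25 + 2.5 * theta
Step 2: k = 0.25 + 2.5 * 0.155
Step 3: k = 0.25 + 0.388
Step 4: k = 0.638 W/(m*K)

0.638


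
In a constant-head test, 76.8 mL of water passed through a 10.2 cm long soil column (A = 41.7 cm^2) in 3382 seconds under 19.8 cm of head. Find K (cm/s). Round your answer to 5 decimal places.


Step 1: K = Q * L / (A * t * h)
Step 2: Numerator = 76.8 * 10.2 = 783.36
Step 3: Denominator = 41.7 * 3382 * 19.8 = 2792382.12
Step 4: K = 783.36 / 2792382.12 = 0.00028 cm/s

0.00028


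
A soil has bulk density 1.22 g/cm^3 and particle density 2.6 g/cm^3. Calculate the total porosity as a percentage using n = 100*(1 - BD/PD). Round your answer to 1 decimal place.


Step 1: Formula: n = 100 * (1 - BD / PD)
Step 2: n = 100 * (1 - 1.22 / 2.6)
Step 3: n = 100 * (1 - 0.46923)
Step 4: n = 53.1%

53.1


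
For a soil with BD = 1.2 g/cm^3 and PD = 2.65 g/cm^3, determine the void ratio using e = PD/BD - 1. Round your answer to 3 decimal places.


Step 1: e = PD / BD - 1
Step 2: e = 2.65 / 1.2 - 1
Step 3: e = 2.20833 - 1
Step 4: e = 1.208

1.208


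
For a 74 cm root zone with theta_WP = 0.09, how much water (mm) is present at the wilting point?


Step 1: Water (mm) = theta_WP * depth * 10
Step 2: Water = 0.09 * 74 * 10
Step 3: Water = 66.6 mm

66.6


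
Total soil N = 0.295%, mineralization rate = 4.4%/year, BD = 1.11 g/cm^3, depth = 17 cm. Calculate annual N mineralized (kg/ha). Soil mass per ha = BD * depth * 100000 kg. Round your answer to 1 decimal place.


Step 1: Soil mass per ha = BD * depth * 100000 = 1.11 * 17 * 100000 = 1887000 kg
Step 2: Total N pool = soil mass * N%/100 = 1887000 * 0.295/100 = 5566.65 kg/ha
Step 3: N mineralized = N pool * rate%/100 = 5566.65 * 4.4/100 = 244.9 kg/ha/yr

244.9


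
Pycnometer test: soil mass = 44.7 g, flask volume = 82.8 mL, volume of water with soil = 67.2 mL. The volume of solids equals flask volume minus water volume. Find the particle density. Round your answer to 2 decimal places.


Step 1: Volume of solids = flask volume - water volume with soil
Step 2: V_solids = 82.8 - 67.2 = 15.6 mL
Step 3: Particle density = mass / V_solids = 44.7 / 15.6 = 2.87 g/cm^3

2.87


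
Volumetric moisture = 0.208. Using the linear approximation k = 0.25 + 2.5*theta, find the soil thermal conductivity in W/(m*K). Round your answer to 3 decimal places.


Step 1: k = 0.25 + 2.5 * theta
Step 2: k = 0.25 + 2.5 * 0.208
Step 3: k = 0.25 + 0.52
Step 4: k = 0.77 W/(m*K)

0.77


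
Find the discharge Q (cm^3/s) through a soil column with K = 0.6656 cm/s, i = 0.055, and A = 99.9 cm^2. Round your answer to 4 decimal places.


Step 1: Apply Darcy's law: Q = K * i * A
Step 2: Q = 0.6656 * 0.055 * 99.9
Step 3: Q = 3.6571 cm^3/s

3.6571


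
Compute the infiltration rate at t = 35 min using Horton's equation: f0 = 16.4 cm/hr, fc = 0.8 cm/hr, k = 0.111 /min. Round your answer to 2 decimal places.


Step 1: f = fc + (f0 - fc) * exp(-k * t)
Step 2: exp(-0.111 * 35) = 0.020548
Step 3: f = 0.8 + (16.4 - 0.8) * 0.020548
Step 4: f = 0.8 + 15.6 * 0.020548
Step 5: f = 1.12 cm/hr

1.12


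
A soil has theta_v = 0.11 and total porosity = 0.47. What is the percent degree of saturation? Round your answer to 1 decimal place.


Step 1: S = 100 * theta_v / n
Step 2: S = 100 * 0.11 / 0.47
Step 3: S = 23.4%

23.4


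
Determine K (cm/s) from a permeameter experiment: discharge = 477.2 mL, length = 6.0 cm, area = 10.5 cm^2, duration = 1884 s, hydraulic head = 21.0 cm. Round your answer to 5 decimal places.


Step 1: K = Q * L / (A * t * h)
Step 2: Numerator = 477.2 * 6.0 = 2863.2
Step 3: Denominator = 10.5 * 1884 * 21.0 = 415422.0
Step 4: K = 2863.2 / 415422.0 = 0.00689 cm/s

0.00689


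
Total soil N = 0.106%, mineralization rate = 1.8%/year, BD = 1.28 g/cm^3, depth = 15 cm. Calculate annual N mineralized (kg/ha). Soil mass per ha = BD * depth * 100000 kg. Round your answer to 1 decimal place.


Step 1: Soil mass per ha = BD * depth * 100000 = 1.28 * 15 * 100000 = 1920000 kg
Step 2: Total N pool = soil mass * N%/100 = 1920000 * 0.106/100 = 2035.2 kg/ha
Step 3: N mineralized = N pool * rate%/100 = 2035.2 * 1.8/100 = 36.6 kg/ha/yr

36.6


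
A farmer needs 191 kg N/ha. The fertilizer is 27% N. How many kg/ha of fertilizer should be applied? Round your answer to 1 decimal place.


Step 1: Fertilizer rate = target N / (N content / 100)
Step 2: Rate = 191 / (27 / 100)
Step 3: Rate = 191 / 0.27
Step 4: Rate = 707.4 kg/ha

707.4


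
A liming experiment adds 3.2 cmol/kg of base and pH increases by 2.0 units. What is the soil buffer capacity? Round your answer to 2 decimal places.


Step 1: BC = change in base / change in pH
Step 2: BC = 3.2 / 2.0
Step 3: BC = 1.6 cmol/(kg*pH unit)

1.6


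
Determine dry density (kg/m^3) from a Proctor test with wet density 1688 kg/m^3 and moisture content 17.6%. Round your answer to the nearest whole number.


Step 1: Dry density = wet density / (1 + w/100)
Step 2: Dry density = 1688 / (1 + 17.6/100)
Step 3: Dry density = 1688 / 1.176
Step 4: Dry density = 1435 kg/m^3

1435


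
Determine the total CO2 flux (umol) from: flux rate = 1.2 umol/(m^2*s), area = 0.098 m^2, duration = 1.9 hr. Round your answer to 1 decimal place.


Step 1: Convert time to seconds: 1.9 hr * 3600 = 6840.0 s
Step 2: Total = flux * area * time_s
Step 3: Total = 1.2 * 0.098 * 6840.0
Step 4: Total = 804.4 umol

804.4


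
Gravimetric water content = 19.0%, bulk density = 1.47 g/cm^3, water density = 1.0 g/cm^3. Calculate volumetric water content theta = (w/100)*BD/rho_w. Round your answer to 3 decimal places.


Step 1: theta = (w / 100) * BD / rho_w
Step 2: theta = (19.0 / 100) * 1.47 / 1.0
Step 3: theta = 0.19 * 1.47
Step 4: theta = 0.279

0.279


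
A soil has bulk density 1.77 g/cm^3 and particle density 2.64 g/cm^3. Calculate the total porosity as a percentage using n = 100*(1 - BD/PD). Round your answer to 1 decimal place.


Step 1: Formula: n = 100 * (1 - BD / PD)
Step 2: n = 100 * (1 - 1.77 / 2.64)
Step 3: n = 100 * (1 - 0.67045)
Step 4: n = 33.0%

33.0


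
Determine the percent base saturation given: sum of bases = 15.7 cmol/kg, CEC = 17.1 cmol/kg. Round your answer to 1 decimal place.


Step 1: BS = 100 * (sum of bases) / CEC
Step 2: BS = 100 * 15.7 / 17.1
Step 3: BS = 91.8%

91.8


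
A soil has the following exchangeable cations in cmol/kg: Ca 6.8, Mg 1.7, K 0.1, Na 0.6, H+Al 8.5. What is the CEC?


Step 1: CEC = Ca + Mg + K + Na + (H+Al)
Step 2: CEC = 6.8 + 1.7 + 0.1 + 0.6 + 8.5
Step 3: CEC = 17.7 cmol/kg

17.7


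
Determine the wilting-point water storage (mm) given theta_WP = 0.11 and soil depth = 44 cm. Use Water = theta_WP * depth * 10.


Step 1: Water (mm) = theta_WP * depth * 10
Step 2: Water = 0.11 * 44 * 10
Step 3: Water = 48.4 mm

48.4


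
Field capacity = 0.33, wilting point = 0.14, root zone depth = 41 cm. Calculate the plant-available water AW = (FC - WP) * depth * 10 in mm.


Step 1: Available water = (FC - WP) * depth * 10
Step 2: AW = (0.33 - 0.14) * 41 * 10
Step 3: AW = 0.19 * 41 * 10
Step 4: AW = 77.9 mm

77.9


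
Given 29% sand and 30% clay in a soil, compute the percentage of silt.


Step 1: sand + silt + clay = 100%
Step 2: silt = 100 - sand - clay
Step 3: silt = 100 - 29 - 30
Step 4: silt = 41%

41


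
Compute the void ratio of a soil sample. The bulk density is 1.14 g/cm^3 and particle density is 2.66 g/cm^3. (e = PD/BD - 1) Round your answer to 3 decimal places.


Step 1: e = PD / BD - 1
Step 2: e = 2.66 / 1.14 - 1
Step 3: e = 2.33333 - 1
Step 4: e = 1.333

1.333


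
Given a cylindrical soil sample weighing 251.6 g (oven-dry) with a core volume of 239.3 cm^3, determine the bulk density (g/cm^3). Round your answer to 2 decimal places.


Step 1: Identify the formula: BD = dry mass / volume
Step 2: Substitute values: BD = 251.6 / 239.3
Step 3: BD = 1.05 g/cm^3

1.05


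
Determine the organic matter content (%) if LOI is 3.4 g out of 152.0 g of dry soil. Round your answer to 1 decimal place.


Step 1: OM% = 100 * LOI / sample mass
Step 2: OM = 100 * 3.4 / 152.0
Step 3: OM = 2.2%

2.2


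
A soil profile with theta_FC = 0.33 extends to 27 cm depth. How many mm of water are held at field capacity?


Step 1: Water (mm) = theta_FC * depth (cm) * 10
Step 2: Water = 0.33 * 27 * 10
Step 3: Water = 89.1 mm

89.1


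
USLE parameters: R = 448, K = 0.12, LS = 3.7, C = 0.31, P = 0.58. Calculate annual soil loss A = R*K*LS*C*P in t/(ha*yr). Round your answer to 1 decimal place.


Step 1: A = R * K * LS * C * P
Step 2: R * K = 448 * 0.12 = 53.76
Step 3: (R*K) * LS = 53.76 * 3.7 = 198.912
Step 4: * C * P = 198.912 * 0.31 * 0.58 = 35.8
Step 5: A = 35.8 t/(ha*yr)

35.8


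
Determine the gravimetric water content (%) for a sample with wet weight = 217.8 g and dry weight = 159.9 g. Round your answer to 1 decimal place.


Step 1: Water mass = wet - dry = 217.8 - 159.9 = 57.9 g
Step 2: w = 100 * water mass / dry mass
Step 3: w = 100 * 57.9 / 159.9 = 36.2%

36.2


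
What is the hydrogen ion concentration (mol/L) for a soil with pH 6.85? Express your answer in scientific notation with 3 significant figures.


Step 1: [H+] = 10^(-pH)
Step 2: [H+] = 10^(-6.85)
Step 3: [H+] = 1.41e-07 mol/L

1.41e-07


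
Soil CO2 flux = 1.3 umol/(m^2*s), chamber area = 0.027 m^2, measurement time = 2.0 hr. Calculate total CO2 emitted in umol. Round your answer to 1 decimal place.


Step 1: Convert time to seconds: 2.0 hr * 3600 = 7200.0 s
Step 2: Total = flux * area * time_s
Step 3: Total = 1.3 * 0.027 * 7200.0
Step 4: Total = 252.7 umol

252.7


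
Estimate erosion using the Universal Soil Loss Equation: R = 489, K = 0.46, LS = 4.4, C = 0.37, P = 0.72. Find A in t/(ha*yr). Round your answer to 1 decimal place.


Step 1: A = R * K * LS * C * P
Step 2: R * K = 489 * 0.46 = 224.94
Step 3: (R*K) * LS = 224.94 * 4.4 = 989.736
Step 4: * C * P = 989.736 * 0.37 * 0.72 = 263.7
Step 5: A = 263.7 t/(ha*yr)

263.7


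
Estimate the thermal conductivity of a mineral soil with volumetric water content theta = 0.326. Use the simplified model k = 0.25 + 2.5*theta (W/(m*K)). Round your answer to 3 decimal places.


Step 1: k = 0.25 + 2.5 * theta
Step 2: k = 0.25 + 2.5 * 0.326
Step 3: k = 0.25 + 0.815
Step 4: k = 1.065 W/(m*K)

1.065


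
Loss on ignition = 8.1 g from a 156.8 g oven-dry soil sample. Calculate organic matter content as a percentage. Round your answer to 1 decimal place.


Step 1: OM% = 100 * LOI / sample mass
Step 2: OM = 100 * 8.1 / 156.8
Step 3: OM = 5.2%

5.2


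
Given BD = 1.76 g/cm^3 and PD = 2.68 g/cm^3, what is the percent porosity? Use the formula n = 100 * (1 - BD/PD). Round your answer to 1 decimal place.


Step 1: Formula: n = 100 * (1 - BD / PD)
Step 2: n = 100 * (1 - 1.76 / 2.68)
Step 3: n = 100 * (1 - 0.65672)
Step 4: n = 34.3%

34.3


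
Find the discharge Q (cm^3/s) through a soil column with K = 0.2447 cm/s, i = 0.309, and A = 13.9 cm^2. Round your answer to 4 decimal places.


Step 1: Apply Darcy's law: Q = K * i * A
Step 2: Q = 0.2447 * 0.309 * 13.9
Step 3: Q = 1.051 cm^3/s

1.051


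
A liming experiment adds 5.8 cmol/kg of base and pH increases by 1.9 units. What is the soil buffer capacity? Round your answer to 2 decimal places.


Step 1: BC = change in base / change in pH
Step 2: BC = 5.8 / 1.9
Step 3: BC = 3.05 cmol/(kg*pH unit)

3.05


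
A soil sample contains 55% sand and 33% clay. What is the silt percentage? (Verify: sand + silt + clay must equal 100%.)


Step 1: sand + silt + clay = 100%
Step 2: silt = 100 - sand - clay
Step 3: silt = 100 - 55 - 33
Step 4: silt = 12%

12


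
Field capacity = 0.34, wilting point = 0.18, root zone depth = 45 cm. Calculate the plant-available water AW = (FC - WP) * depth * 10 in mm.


Step 1: Available water = (FC - WP) * depth * 10
Step 2: AW = (0.34 - 0.18) * 45 * 10
Step 3: AW = 0.16 * 45 * 10
Step 4: AW = 72.0 mm

72.0


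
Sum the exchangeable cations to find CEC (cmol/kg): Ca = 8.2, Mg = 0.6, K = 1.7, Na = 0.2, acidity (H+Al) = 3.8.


Step 1: CEC = Ca + Mg + K + Na + (H+Al)
Step 2: CEC = 8.2 + 0.6 + 1.7 + 0.2 + 3.8
Step 3: CEC = 14.5 cmol/kg

14.5


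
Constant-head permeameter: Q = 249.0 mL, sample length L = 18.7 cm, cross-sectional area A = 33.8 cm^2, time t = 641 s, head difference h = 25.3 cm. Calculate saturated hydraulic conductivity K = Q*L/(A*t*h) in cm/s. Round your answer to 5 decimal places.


Step 1: K = Q * L / (A * t * h)
Step 2: Numerator = 249.0 * 18.7 = 4656.3
Step 3: Denominator = 33.8 * 641 * 25.3 = 548144.74
Step 4: K = 4656.3 / 548144.74 = 0.00849 cm/s

0.00849


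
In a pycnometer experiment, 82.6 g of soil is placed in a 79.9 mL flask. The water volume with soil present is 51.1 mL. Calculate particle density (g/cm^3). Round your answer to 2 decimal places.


Step 1: Volume of solids = flask volume - water volume with soil
Step 2: V_solids = 79.9 - 51.1 = 28.8 mL
Step 3: Particle density = mass / V_solids = 82.6 / 28.8 = 2.87 g/cm^3

2.87


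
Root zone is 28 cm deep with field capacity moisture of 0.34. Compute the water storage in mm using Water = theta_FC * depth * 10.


Step 1: Water (mm) = theta_FC * depth (cm) * 10
Step 2: Water = 0.34 * 28 * 10
Step 3: Water = 95.2 mm

95.2


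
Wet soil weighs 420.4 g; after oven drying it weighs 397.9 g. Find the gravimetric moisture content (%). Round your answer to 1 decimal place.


Step 1: Water mass = wet - dry = 420.4 - 397.9 = 22.5 g
Step 2: w = 100 * water mass / dry mass
Step 3: w = 100 * 22.5 / 397.9 = 5.7%

5.7


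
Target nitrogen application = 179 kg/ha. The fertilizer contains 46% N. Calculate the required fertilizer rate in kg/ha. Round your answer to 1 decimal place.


Step 1: Fertilizer rate = target N / (N content / 100)
Step 2: Rate = 179 / (46 / 100)
Step 3: Rate = 179 / 0.46
Step 4: Rate = 389.1 kg/ha

389.1


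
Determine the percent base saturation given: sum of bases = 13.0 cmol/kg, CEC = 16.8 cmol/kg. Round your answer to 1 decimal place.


Step 1: BS = 100 * (sum of bases) / CEC
Step 2: BS = 100 * 13.0 / 16.8
Step 3: BS = 77.4%

77.4


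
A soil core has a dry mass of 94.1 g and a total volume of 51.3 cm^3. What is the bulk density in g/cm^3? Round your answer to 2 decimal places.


Step 1: Identify the formula: BD = dry mass / volume
Step 2: Substitute values: BD = 94.1 / 51.3
Step 3: BD = 1.83 g/cm^3

1.83


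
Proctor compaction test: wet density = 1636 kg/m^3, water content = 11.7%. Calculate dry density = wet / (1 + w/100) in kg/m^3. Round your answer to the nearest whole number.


Step 1: Dry density = wet density / (1 + w/100)
Step 2: Dry density = 1636 / (1 + 11.7/100)
Step 3: Dry density = 1636 / 1.117
Step 4: Dry density = 1465 kg/m^3

1465


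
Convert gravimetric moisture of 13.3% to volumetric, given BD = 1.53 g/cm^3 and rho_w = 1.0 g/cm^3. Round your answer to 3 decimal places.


Step 1: theta = (w / 100) * BD / rho_w
Step 2: theta = (13.3 / 100) * 1.53 / 1.0
Step 3: theta = 0.133 * 1.53
Step 4: theta = 0.203

0.203


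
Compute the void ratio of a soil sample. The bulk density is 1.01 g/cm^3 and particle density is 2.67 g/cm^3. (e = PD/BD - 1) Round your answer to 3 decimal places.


Step 1: e = PD / BD - 1
Step 2: e = 2.67 / 1.01 - 1
Step 3: e = 2.64356 - 1
Step 4: e = 1.644

1.644


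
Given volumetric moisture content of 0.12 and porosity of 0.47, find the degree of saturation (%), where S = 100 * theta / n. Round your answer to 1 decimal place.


Step 1: S = 100 * theta_v / n
Step 2: S = 100 * 0.12 / 0.47
Step 3: S = 25.5%

25.5


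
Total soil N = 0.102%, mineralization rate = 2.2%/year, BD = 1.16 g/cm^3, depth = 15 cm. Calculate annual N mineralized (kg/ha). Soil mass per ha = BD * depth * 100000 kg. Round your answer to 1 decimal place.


Step 1: Soil mass per ha = BD * depth * 100000 = 1.16 * 15 * 100000 = 1740000 kg
Step 2: Total N pool = soil mass * N%/100 = 1740000 * 0.102/100 = 1774.8 kg/ha
Step 3: N mineralized = N pool * rate%/100 = 1774.8 * 2.2/100 = 39.0 kg/ha/yr

39.0


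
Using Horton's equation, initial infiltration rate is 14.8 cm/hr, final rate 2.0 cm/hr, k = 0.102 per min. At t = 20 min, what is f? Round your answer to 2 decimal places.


Step 1: f = fc + (f0 - fc) * exp(-k * t)
Step 2: exp(-0.102 * 20) = 0.130029
Step 3: f = 2.0 + (14.8 - 2.0) * 0.130029
Step 4: f = 2.0 + 12.8 * 0.130029
Step 5: f = 3.66 cm/hr

3.66


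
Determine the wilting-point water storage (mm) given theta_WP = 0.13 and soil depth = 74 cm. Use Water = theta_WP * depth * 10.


Step 1: Water (mm) = theta_WP * depth * 10
Step 2: Water = 0.13 * 74 * 10
Step 3: Water = 96.2 mm

96.2


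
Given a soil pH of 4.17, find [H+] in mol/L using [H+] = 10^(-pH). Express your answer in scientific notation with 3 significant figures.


Step 1: [H+] = 10^(-pH)
Step 2: [H+] = 10^(-4.17)
Step 3: [H+] = 6.76e-05 mol/L

6.76e-05


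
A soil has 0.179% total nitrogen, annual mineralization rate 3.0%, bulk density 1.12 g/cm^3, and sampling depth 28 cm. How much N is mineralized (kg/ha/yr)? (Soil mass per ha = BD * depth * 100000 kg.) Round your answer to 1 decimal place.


Step 1: Soil mass per ha = BD * depth * 100000 = 1.12 * 28 * 100000 = 3136000 kg
Step 2: Total N pool = soil mass * N%/100 = 3136000 * 0.179/100 = 5613.44 kg/ha
Step 3: N mineralized = N pool * rate%/100 = 5613.44 * 3.0/100 = 168.4 kg/ha/yr

168.4


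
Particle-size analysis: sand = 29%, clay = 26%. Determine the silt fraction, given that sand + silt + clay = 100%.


Step 1: sand + silt + clay = 100%
Step 2: silt = 100 - sand - clay
Step 3: silt = 100 - 29 - 26
Step 4: silt = 45%

45


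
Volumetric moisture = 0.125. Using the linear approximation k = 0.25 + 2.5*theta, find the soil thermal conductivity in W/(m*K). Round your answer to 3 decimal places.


Step 1: k = 0.25 + 2.5 * theta
Step 2: k = 0.25 + 2.5 * 0.125
Step 3: k = 0.25 + 0.313
Step 4: k = 0.563 W/(m*K)

0.563


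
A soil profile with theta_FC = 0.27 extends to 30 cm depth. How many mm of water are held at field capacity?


Step 1: Water (mm) = theta_FC * depth (cm) * 10
Step 2: Water = 0.27 * 30 * 10
Step 3: Water = 81.0 mm

81.0


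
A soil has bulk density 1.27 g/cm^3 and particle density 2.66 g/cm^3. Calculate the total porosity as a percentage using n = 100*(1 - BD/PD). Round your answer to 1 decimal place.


Step 1: Formula: n = 100 * (1 - BD / PD)
Step 2: n = 100 * (1 - 1.27 / 2.66)
Step 3: n = 100 * (1 - 0.47744)
Step 4: n = 52.3%

52.3


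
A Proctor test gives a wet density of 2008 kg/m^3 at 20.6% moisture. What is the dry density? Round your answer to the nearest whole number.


Step 1: Dry density = wet density / (1 + w/100)
Step 2: Dry density = 2008 / (1 + 20.6/100)
Step 3: Dry density = 2008 / 1.206
Step 4: Dry density = 1665 kg/m^3

1665


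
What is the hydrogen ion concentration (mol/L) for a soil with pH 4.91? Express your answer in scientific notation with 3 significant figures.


Step 1: [H+] = 10^(-pH)
Step 2: [H+] = 10^(-4.91)
Step 3: [H+] = 1.23e-05 mol/L

1.23e-05


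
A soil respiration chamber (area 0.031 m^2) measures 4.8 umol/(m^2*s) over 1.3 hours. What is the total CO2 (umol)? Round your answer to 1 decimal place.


Step 1: Convert time to seconds: 1.3 hr * 3600 = 4680.0 s
Step 2: Total = flux * area * time_s
Step 3: Total = 4.8 * 0.031 * 4680.0
Step 4: Total = 696.4 umol

696.4


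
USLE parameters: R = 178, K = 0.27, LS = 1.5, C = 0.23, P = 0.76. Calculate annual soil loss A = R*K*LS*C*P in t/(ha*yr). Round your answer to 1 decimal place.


Step 1: A = R * K * LS * C * P
Step 2: R * K = 178 * 0.27 = 48.06
Step 3: (R*K) * LS = 48.06 * 1.5 = 72.09
Step 4: * C * P = 72.09 * 0.23 * 0.76 = 12.6
Step 5: A = 12.6 t/(ha*yr)

12.6


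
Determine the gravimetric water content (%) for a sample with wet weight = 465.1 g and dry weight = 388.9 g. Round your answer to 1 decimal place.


Step 1: Water mass = wet - dry = 465.1 - 388.9 = 76.2 g
Step 2: w = 100 * water mass / dry mass
Step 3: w = 100 * 76.2 / 388.9 = 19.6%

19.6


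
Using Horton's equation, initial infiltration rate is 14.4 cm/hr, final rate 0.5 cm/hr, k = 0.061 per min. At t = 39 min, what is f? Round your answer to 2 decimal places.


Step 1: f = fc + (f0 - fc) * exp(-k * t)
Step 2: exp(-0.061 * 39) = 0.092643
Step 3: f = 0.5 + (14.4 - 0.5) * 0.092643
Step 4: f = 0.5 + 13.9 * 0.092643
Step 5: f = 1.79 cm/hr

1.79


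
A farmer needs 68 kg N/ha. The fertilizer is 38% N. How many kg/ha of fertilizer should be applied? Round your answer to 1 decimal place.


Step 1: Fertilizer rate = target N / (N content / 100)
Step 2: Rate = 68 / (38 / 100)
Step 3: Rate = 68 / 0.38
Step 4: Rate = 178.9 kg/ha

178.9


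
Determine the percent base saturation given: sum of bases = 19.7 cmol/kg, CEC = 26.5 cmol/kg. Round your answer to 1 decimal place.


Step 1: BS = 100 * (sum of bases) / CEC
Step 2: BS = 100 * 19.7 / 26.5
Step 3: BS = 74.3%

74.3


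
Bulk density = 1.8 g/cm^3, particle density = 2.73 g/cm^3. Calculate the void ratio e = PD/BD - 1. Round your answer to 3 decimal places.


Step 1: e = PD / BD - 1
Step 2: e = 2.73 / 1.8 - 1
Step 3: e = 1.51667 - 1
Step 4: e = 0.517

0.517


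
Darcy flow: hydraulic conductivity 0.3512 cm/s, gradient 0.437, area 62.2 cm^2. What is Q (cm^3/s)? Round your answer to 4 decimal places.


Step 1: Apply Darcy's law: Q = K * i * A
Step 2: Q = 0.3512 * 0.437 * 62.2
Step 3: Q = 9.5461 cm^3/s

9.5461


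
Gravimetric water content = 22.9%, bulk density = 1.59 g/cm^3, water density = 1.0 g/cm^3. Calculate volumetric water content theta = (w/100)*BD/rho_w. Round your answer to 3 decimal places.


Step 1: theta = (w / 100) * BD / rho_w
Step 2: theta = (22.9 / 100) * 1.59 / 1.0
Step 3: theta = 0.229 * 1.59
Step 4: theta = 0.364

0.364


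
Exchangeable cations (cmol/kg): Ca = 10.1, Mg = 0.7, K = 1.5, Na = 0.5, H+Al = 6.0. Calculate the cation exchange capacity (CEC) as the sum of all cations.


Step 1: CEC = Ca + Mg + K + Na + (H+Al)
Step 2: CEC = 10.1 + 0.7 + 1.5 + 0.5 + 6.0
Step 3: CEC = 18.8 cmol/kg

18.8


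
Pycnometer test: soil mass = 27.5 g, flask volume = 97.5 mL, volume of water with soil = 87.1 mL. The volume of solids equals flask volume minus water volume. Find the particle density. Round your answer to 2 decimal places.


Step 1: Volume of solids = flask volume - water volume with soil
Step 2: V_solids = 97.5 - 87.1 = 10.4 mL
Step 3: Particle density = mass / V_solids = 27.5 / 10.4 = 2.64 g/cm^3

2.64


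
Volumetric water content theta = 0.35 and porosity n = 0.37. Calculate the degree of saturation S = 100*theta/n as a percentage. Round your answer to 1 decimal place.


Step 1: S = 100 * theta_v / n
Step 2: S = 100 * 0.35 / 0.37
Step 3: S = 94.6%

94.6


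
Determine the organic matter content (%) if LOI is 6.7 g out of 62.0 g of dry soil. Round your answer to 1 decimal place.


Step 1: OM% = 100 * LOI / sample mass
Step 2: OM = 100 * 6.7 / 62.0
Step 3: OM = 10.8%

10.8


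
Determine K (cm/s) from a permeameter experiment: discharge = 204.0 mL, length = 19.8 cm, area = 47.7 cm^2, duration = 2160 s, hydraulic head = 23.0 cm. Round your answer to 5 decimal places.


Step 1: K = Q * L / (A * t * h)
Step 2: Numerator = 204.0 * 19.8 = 4039.2
Step 3: Denominator = 47.7 * 2160 * 23.0 = 2369736.0
Step 4: K = 4039.2 / 2369736.0 = 0.0017 cm/s

0.0017


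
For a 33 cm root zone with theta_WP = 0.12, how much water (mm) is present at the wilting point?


Step 1: Water (mm) = theta_WP * depth * 10
Step 2: Water = 0.12 * 33 * 10
Step 3: Water = 39.6 mm

39.6


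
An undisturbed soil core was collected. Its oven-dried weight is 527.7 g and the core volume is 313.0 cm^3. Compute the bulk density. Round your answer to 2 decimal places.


Step 1: Identify the formula: BD = dry mass / volume
Step 2: Substitute values: BD = 527.7 / 313.0
Step 3: BD = 1.69 g/cm^3

1.69


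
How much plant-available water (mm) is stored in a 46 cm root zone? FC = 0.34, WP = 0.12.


Step 1: Available water = (FC - WP) * depth * 10
Step 2: AW = (0.34 - 0.12) * 46 * 10
Step 3: AW = 0.22 * 46 * 10
Step 4: AW = 101.2 mm

101.2


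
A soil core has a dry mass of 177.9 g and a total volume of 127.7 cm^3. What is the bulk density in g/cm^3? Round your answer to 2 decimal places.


Step 1: Identify the formula: BD = dry mass / volume
Step 2: Substitute values: BD = 177.9 / 127.7
Step 3: BD = 1.39 g/cm^3

1.39


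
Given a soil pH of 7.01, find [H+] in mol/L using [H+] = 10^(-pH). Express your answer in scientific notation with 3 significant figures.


Step 1: [H+] = 10^(-pH)
Step 2: [H+] = 10^(-7.01)
Step 3: [H+] = 9.77e-08 mol/L

9.77e-08


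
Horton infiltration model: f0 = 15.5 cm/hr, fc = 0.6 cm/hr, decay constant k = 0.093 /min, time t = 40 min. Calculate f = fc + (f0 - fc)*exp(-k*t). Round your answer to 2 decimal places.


Step 1: f = fc + (f0 - fc) * exp(-k * t)
Step 2: exp(-0.093 * 40) = 0.024234
Step 3: f = 0.6 + (15.5 - 0.6) * 0.024234
Step 4: f = 0.6 + 14.9 * 0.024234
Step 5: f = 0.96 cm/hr

0.96


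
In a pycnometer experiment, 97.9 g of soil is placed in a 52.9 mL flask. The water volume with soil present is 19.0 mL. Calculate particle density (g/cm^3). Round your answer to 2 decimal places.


Step 1: Volume of solids = flask volume - water volume with soil
Step 2: V_solids = 52.9 - 19.0 = 33.9 mL
Step 3: Particle density = mass / V_solids = 97.9 / 33.9 = 2.89 g/cm^3

2.89


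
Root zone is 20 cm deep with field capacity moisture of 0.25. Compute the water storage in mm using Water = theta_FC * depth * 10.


Step 1: Water (mm) = theta_FC * depth (cm) * 10
Step 2: Water = 0.25 * 20 * 10
Step 3: Water = 50.0 mm

50.0


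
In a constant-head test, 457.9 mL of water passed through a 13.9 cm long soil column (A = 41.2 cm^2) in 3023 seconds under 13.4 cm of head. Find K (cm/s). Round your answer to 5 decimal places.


Step 1: K = Q * L / (A * t * h)
Step 2: Numerator = 457.9 * 13.9 = 6364.81
Step 3: Denominator = 41.2 * 3023 * 13.4 = 1668937.84
Step 4: K = 6364.81 / 1668937.84 = 0.00381 cm/s

0.00381


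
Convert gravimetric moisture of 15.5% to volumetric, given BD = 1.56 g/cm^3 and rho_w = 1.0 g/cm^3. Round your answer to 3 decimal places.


Step 1: theta = (w / 100) * BD / rho_w
Step 2: theta = (15.5 / 100) * 1.56 / 1.0
Step 3: theta = 0.155 * 1.56
Step 4: theta = 0.242

0.242


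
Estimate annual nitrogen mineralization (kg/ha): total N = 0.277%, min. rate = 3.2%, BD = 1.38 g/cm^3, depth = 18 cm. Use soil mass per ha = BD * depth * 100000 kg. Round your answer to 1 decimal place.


Step 1: Soil mass per ha = BD * depth * 100000 = 1.38 * 18 * 100000 = 2484000 kg
Step 2: Total N pool = soil mass * N%/100 = 2484000 * 0.277/100 = 6880.68 kg/ha
Step 3: N mineralized = N pool * rate%/100 = 6880.68 * 3.2/100 = 220.2 kg/ha/yr

220.2


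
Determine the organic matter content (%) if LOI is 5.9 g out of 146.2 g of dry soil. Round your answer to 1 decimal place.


Step 1: OM% = 100 * LOI / sample mass
Step 2: OM = 100 * 5.9 / 146.2
Step 3: OM = 4.0%

4.0


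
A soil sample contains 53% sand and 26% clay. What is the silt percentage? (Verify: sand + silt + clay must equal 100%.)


Step 1: sand + silt + clay = 100%
Step 2: silt = 100 - sand - clay
Step 3: silt = 100 - 53 - 26
Step 4: silt = 21%

21


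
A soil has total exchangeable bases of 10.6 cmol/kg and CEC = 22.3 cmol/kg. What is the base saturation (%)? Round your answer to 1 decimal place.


Step 1: BS = 100 * (sum of bases) / CEC
Step 2: BS = 100 * 10.6 / 22.3
Step 3: BS = 47.5%

47.5


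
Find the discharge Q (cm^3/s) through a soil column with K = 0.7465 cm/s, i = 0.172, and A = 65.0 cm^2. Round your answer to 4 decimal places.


Step 1: Apply Darcy's law: Q = K * i * A
Step 2: Q = 0.7465 * 0.172 * 65.0
Step 3: Q = 8.3459 cm^3/s

8.3459


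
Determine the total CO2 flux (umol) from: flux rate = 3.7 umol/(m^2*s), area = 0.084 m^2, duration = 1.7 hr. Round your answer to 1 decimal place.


Step 1: Convert time to seconds: 1.7 hr * 3600 = 6120.0 s
Step 2: Total = flux * area * time_s
Step 3: Total = 3.7 * 0.084 * 6120.0
Step 4: Total = 1902.1 umol

1902.1


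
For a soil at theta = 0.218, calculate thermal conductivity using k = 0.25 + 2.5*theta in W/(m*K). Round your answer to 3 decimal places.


Step 1: k = 0.25 + 2.5 * theta
Step 2: k = 0.25 + 2.5 * 0.218
Step 3: k = 0.25 + 0.545
Step 4: k = 0.795 W/(m*K)

0.795


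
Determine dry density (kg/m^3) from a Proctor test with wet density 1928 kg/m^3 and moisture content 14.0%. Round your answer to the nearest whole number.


Step 1: Dry density = wet density / (1 + w/100)
Step 2: Dry density = 1928 / (1 + 14.0/100)
Step 3: Dry density = 1928 / 1.14
Step 4: Dry density = 1691 kg/m^3

1691


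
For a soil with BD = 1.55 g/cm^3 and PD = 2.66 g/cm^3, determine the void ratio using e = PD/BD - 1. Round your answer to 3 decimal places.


Step 1: e = PD / BD - 1
Step 2: e = 2.66 / 1.55 - 1
Step 3: e = 1.71613 - 1
Step 4: e = 0.716

0.716


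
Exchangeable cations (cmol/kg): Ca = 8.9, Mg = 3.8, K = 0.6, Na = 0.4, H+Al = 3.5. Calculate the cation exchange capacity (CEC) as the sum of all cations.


Step 1: CEC = Ca + Mg + K + Na + (H+Al)
Step 2: CEC = 8.9 + 3.8 + 0.6 + 0.4 + 3.5
Step 3: CEC = 17.2 cmol/kg

17.2


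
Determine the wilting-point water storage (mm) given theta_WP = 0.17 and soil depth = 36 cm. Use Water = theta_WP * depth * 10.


Step 1: Water (mm) = theta_WP * depth * 10
Step 2: Water = 0.17 * 36 * 10
Step 3: Water = 61.2 mm

61.2


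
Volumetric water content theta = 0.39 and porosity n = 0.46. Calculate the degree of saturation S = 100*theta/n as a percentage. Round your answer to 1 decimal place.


Step 1: S = 100 * theta_v / n
Step 2: S = 100 * 0.39 / 0.46
Step 3: S = 84.8%

84.8


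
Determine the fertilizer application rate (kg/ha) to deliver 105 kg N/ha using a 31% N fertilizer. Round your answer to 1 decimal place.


Step 1: Fertilizer rate = target N / (N content / 100)
Step 2: Rate = 105 / (31 / 100)
Step 3: Rate = 105 / 0.31
Step 4: Rate = 338.7 kg/ha

338.7


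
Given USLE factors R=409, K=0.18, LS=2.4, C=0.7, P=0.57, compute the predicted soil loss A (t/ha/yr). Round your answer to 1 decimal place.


Step 1: A = R * K * LS * C * P
Step 2: R * K = 409 * 0.18 = 73.62
Step 3: (R*K) * LS = 73.62 * 2.4 = 176.688
Step 4: * C * P = 176.688 * 0.7 * 0.57 = 70.5
Step 5: A = 70.5 t/(ha*yr)

70.5


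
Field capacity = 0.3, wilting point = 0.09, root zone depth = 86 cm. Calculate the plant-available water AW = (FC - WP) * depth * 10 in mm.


Step 1: Available water = (FC - WP) * depth * 10
Step 2: AW = (0.3 - 0.09) * 86 * 10
Step 3: AW = 0.21 * 86 * 10
Step 4: AW = 180.6 mm

180.6


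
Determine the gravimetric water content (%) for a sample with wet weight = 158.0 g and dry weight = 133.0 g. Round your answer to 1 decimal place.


Step 1: Water mass = wet - dry = 158.0 - 133.0 = 25.0 g
Step 2: w = 100 * water mass / dry mass
Step 3: w = 100 * 25.0 / 133.0 = 18.8%

18.8
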